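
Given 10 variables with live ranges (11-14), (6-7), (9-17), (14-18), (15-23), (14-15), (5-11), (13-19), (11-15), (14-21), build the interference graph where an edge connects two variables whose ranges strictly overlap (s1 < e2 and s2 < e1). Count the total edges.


Check all pairs for overlapping intervals.
Two intervals (s1,e1) and (s2,e2) overlap if s1 < e2 and s2 < e1.
v0 (11-14) vs v1..v9: overlaps v2, v7, v8 -> 3
v1 (6-7) vs v2..v9: overlaps v6 -> 1
v2 (9-17) vs v3..v9: overlaps v3, v4, v5, v6, v7, v8, v9 -> 7
v3 (14-18) vs v4..v9: overlaps v4, v5, v7, v8, v9 -> 5
v4 (15-23) vs v5..v9: overlaps v7, v9 -> 2
v5 (14-15) vs v6..v9: overlaps v7, v8, v9 -> 3
v6 (5-11) vs v7..v9: overlaps none -> 0
v7 (13-19) vs v8..v9: overlaps v8, v9 -> 2
v8 (11-15) vs v9: overlaps v9 -> 1
Total overlapping pairs = 3 + 1 + 7 + 5 + 2 + 3 + 0 + 2 + 1 = 24

24


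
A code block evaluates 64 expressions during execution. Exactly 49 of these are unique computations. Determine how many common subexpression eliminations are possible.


CSE count = total expressions - unique expressions
= 64 - 49 = 15

15


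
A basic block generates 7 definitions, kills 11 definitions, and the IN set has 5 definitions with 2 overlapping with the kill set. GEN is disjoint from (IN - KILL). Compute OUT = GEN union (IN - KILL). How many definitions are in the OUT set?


IN - KILL: 5 - 2 = 3 surviving definitions
OUT = GEN + surviving = 7 + 3 = 10

10


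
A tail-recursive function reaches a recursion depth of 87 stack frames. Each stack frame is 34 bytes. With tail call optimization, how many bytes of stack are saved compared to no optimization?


Without TCO: 87 * 34 = 2958 bytes
With TCO: reuse 1 frame = 34 bytes
Savings = 2958 - 34 = 2924

2924


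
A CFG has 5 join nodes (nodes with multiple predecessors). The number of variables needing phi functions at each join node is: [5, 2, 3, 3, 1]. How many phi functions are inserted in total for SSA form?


Total phi functions = sum of phi functions at each join node
= 5 + 2 + 3 + 3 + 1 = 14

14


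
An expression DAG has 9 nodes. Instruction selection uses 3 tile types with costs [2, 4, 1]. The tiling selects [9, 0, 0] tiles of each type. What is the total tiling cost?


Total cost = sum(count_i * cost_i)
= 9*2 + 0*4 + 0*1
= 18

18


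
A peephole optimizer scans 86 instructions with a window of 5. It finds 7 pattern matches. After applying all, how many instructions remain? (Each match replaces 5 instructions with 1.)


Each match removes 4 instructions.
Total removed = 7 * 4 = 28
Remaining = 86 - 28 = 58

58


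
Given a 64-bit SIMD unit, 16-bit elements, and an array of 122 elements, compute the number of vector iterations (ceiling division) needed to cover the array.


Width = 64 / 16 = 4 elements per vector op
Iterations = ceil(122 / 4) = 31

31


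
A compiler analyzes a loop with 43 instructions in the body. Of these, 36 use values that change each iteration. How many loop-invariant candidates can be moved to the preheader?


Invariant candidates = total - loop-dependent
= 43 - 36 = 7

7


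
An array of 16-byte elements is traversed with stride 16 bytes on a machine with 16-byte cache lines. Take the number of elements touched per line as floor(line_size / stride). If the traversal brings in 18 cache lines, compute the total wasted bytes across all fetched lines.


Elements per line = floor(16 / 16) = 1
Bytes used per line = 1 * 16 = 16
Wasted per line = 16 - 16 = 0
Total wasted = 0 * 18 = 0

0


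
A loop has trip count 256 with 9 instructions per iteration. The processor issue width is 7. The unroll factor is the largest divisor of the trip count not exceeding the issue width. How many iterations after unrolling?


Largest divisor of 256 <= 7 is 4
New iterations = 256 / 4 = 64

64


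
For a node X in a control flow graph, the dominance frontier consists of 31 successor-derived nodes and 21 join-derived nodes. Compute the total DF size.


DF(X) = direct successor contributions + join point contributions
= 31 + 21 = 52

52


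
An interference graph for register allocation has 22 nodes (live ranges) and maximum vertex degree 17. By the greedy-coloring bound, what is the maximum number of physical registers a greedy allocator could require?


Greedy coloring never needs more than (max_degree + 1) colors: when coloring a vertex, at most max_degree neighbors are already colored.
Upper bound = 17 + 1 = 18

18


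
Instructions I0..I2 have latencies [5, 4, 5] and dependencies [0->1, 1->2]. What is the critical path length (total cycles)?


Compute longest path through dependency graph: dist(Ik) = max over predecessors of dist + latency(Ik).
dist(I0) = latency 5 = 5
dist(I1) = dist(I0) + 4 = 5 + 4 = 9
dist(I2) = dist(I1) + 5 = 9 + 5 = 14
Critical path = max dist = 14

14


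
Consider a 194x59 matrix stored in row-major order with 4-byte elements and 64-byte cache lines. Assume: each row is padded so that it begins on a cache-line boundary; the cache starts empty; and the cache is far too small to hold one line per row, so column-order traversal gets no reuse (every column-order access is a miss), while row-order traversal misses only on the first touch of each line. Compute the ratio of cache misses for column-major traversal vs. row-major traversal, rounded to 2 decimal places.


Each row occupies 59 * 4 = 236 bytes and starts on a line boundary, so it spans ceil(236 / 64) = 4 cache lines.
Row-major traversal misses (one per line touched): 194 * ceil(59 * 4 / 64) = 776
Column-major traversal misses (no reuse, every access misses): 194 * 59 = 11446
Ratio = 11446 / 776 = 14.75

14.75


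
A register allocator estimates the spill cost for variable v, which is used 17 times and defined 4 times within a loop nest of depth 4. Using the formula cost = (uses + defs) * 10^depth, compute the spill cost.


uses + defs = 17 + 4 = 21
10^4 = 10000
Spill cost = 21 * 10000 = 210000

210000


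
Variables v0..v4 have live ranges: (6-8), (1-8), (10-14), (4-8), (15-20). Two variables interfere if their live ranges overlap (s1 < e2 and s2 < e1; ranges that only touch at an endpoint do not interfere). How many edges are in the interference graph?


Check all pairs for overlapping intervals.
Two intervals (s1,e1) and (s2,e2) overlap if s1 < e2 and s2 < e1.
v0 (6-8) vs v1..v4: overlaps v1, v3 -> 2
v1 (1-8) vs v2..v4: overlaps v3 -> 1
v2 (10-14) vs v3..v4: overlaps none -> 0
v3 (4-8) vs v4: overlaps none -> 0
Total overlapping pairs = 2 + 1 + 0 + 0 = 3

3


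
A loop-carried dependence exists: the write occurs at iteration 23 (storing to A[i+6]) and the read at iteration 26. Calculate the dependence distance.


Distance = read iteration - write iteration
= 26 - 23 = 3

3


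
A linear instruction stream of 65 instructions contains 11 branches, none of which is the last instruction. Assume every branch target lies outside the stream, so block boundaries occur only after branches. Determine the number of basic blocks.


With no in-sequence branch targets, the leaders are the first instruction plus the instruction after each branch.
Number of basic blocks = branches + 1
= 11 + 1 = 12

12


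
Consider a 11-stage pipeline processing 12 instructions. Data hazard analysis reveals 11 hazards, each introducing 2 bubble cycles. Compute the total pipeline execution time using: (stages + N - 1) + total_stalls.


Base cycles = 11 + 12 - 1 = 22
Total stalls = 11 * 2 = 22
Total = 22 + 22 = 44

44


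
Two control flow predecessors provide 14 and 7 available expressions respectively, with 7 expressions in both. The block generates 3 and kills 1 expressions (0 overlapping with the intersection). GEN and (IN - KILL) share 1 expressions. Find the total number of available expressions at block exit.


IN = intersection of predecessors = 7
IN - KILL = 7 - 0 = 7
|OUT| = |GEN| + |IN - KILL| - |GEN ∩ (IN - KILL)| = 3 + 7 - 1 = 9

9


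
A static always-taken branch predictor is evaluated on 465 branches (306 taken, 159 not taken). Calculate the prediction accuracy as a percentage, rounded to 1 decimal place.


Predictor: always-taken
Correct predictions = 306
Accuracy = 306 / 465 * 100 = 65.8%

65.8


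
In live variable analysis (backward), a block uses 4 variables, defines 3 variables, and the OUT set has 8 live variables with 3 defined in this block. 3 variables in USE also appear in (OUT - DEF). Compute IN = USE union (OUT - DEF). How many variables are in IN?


OUT - DEF: 8 - 3 = 5
|IN| = |USE| + |OUT - DEF| - |USE ∩ (OUT - DEF)| = 4 + 5 - 3 = 6

6


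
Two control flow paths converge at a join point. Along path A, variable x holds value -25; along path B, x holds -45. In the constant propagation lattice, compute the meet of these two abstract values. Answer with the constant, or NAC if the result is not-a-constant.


Meet operation: if both paths give the same constant, result is that constant; if they differ, result is NAC (not-a-constant).
Path A: -25, Path B: -45 -> differ
Result: not-a-constant -> NAC

NAC


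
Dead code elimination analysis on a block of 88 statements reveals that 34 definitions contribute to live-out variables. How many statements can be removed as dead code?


Dead code = total statements - live definitions
= 88 - 34 = 54

54


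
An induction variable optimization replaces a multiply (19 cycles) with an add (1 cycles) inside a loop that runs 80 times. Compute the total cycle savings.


Per-iteration saving = 19 - 1 = 18
Total saved = 80 * 18 = 1440

1440


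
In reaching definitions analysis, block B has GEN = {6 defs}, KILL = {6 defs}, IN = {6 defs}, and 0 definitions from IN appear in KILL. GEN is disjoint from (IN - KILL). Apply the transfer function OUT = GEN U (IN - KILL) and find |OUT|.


IN - KILL: 6 - 0 = 6 surviving definitions
OUT = GEN + surviving = 6 + 6 = 12

12


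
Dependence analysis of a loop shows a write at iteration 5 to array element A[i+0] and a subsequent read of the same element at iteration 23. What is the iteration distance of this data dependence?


Distance = read iteration - write iteration
= 23 - 5 = 18

18


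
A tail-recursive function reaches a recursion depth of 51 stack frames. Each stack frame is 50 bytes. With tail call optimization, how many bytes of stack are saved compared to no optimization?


Without TCO: 51 * 50 = 2550 bytes
With TCO: reuse 1 frame = 50 bytes
Savings = 2550 - 50 = 2500

2500


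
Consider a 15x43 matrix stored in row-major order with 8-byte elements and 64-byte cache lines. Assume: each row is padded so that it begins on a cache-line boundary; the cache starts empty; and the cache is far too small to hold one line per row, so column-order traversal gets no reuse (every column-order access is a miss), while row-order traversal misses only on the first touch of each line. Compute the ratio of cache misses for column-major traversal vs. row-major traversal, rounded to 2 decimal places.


Each row occupies 43 * 8 = 344 bytes and starts on a line boundary, so it spans ceil(344 / 64) = 6 cache lines.
Row-major traversal misses (one per line touched): 15 * ceil(43 * 8 / 64) = 90
Column-major traversal misses (no reuse, every access misses): 15 * 43 = 645
Ratio = 645 / 90 = 7.17

7.17


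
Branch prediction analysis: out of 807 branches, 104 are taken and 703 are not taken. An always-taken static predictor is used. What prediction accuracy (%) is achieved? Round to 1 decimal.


Predictor: always-taken
Correct predictions = 104
Accuracy = 104 / 807 * 100 = 12.9%

12.9


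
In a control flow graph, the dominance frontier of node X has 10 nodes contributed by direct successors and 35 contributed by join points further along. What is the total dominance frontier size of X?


DF(X) = direct successor contributions + join point contributions
= 10 + 35 = 45

45


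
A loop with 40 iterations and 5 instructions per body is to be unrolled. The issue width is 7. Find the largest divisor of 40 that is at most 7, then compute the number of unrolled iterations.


Largest divisor of 40 <= 7 is 5
New iterations = 40 / 5 = 8

8


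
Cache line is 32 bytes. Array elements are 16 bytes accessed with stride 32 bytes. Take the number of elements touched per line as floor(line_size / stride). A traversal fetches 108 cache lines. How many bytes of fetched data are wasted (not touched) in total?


Elements per line = floor(32 / 32) = 1
Bytes used per line = 1 * 16 = 16
Wasted per line = 32 - 16 = 16
Total wasted = 16 * 108 = 1728

1728


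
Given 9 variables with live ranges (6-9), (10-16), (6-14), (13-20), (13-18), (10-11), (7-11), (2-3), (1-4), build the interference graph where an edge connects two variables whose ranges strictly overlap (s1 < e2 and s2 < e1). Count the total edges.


Check all pairs for overlapping intervals.
Two intervals (s1,e1) and (s2,e2) overlap if s1 < e2 and s2 < e1.
v0 (6-9) vs v1..v8: overlaps v2, v6 -> 2
v1 (10-16) vs v2..v8: overlaps v2, v3, v4, v5, v6 -> 5
v2 (6-14) vs v3..v8: overlaps v3, v4, v5, v6 -> 4
v3 (13-20) vs v4..v8: overlaps v4 -> 1
v4 (13-18) vs v5..v8: overlaps none -> 0
v5 (10-11) vs v6..v8: overlaps v6 -> 1
v6 (7-11) vs v7..v8: overlaps none -> 0
v7 (2-3) vs v8: overlaps v8 -> 1
Total overlapping pairs = 2 + 5 + 4 + 1 + 0 + 1 + 0 + 1 = 14

14


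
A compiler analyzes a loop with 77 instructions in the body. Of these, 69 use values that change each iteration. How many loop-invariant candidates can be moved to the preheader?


Invariant candidates = total - loop-dependent
= 77 - 69 = 8

8


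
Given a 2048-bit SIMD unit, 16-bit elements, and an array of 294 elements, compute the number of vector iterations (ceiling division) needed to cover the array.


Width = 2048 / 16 = 128 elements per vector op
Iterations = ceil(294 / 128) = 3

3


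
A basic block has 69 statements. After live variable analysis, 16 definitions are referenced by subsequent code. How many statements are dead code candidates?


Dead code = total statements - live definitions
= 69 - 16 = 53

53


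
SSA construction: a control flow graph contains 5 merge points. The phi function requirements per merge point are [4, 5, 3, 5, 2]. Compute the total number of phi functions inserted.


Total phi functions = sum of phi functions at each join node
= 4 + 5 + 3 + 5 + 2 = 19

19


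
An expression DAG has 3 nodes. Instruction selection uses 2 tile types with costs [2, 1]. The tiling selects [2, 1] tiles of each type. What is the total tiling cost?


Total cost = sum(count_i * cost_i)
= 2*2 + 1*1
= 5

5


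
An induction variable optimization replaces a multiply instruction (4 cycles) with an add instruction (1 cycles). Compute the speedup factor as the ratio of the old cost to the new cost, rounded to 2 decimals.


Ratio = mult_cost / add_cost = 4 / 1 = 4.0

4.0


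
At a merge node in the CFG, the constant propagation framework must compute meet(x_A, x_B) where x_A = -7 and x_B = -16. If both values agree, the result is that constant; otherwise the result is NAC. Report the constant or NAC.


Meet operation: if both paths give the same constant, result is that constant; if they differ, result is NAC (not-a-constant).
Path A: -7, Path B: -16 -> differ
Result: not-a-constant -> NAC

NAC


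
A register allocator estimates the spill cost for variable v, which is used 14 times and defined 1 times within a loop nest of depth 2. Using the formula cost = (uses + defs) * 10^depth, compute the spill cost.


uses + defs = 14 + 1 = 15
10^2 = 100
Spill cost = 15 * 100 = 1500

1500


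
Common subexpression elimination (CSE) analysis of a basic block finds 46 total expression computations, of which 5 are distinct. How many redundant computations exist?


CSE count = total expressions - unique expressions
= 46 - 5 = 41

41


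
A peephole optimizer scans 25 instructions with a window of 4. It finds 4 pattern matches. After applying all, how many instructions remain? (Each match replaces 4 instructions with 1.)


Each match removes 3 instructions.
Total removed = 4 * 3 = 12
Remaining = 25 - 12 = 13

13


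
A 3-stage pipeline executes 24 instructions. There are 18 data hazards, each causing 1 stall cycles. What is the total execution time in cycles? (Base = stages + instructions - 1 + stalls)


Base cycles = 3 + 24 - 1 = 26
Total stalls = 18 * 1 = 18
Total = 26 + 18 = 44

44


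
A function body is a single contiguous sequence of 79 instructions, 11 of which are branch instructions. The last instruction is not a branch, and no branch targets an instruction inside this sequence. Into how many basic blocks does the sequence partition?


With no in-sequence branch targets, the leaders are the first instruction plus the instruction after each branch.
Number of basic blocks = branches + 1
= 11 + 1 = 12

12


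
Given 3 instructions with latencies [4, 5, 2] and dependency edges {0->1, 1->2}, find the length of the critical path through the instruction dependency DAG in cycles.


Compute longest path through dependency graph: dist(Ik) = max over predecessors of dist + latency(Ik).
dist(I0) = latency 4 = 4
dist(I1) = dist(I0) + 5 = 4 + 5 = 9
dist(I2) = dist(I1) + 2 = 9 + 2 = 11
Critical path = max dist = 11

11


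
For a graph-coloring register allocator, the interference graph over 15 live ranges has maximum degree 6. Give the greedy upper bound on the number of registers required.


Greedy coloring never needs more than (max_degree + 1) colors: when coloring a vertex, at most max_degree neighbors are already colored.
Upper bound = 6 + 1 = 7

7


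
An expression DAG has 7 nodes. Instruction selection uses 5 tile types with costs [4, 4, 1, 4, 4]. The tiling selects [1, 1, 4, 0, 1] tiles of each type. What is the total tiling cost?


Total cost = sum(count_i * cost_i)
= 1*4 + 1*4 + 4*1 + 0*4 + 1*4
= 16

16


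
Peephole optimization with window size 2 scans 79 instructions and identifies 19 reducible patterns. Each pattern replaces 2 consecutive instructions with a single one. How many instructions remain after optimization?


Each match removes 1 instructions.
Total removed = 19 * 1 = 19
Remaining = 79 - 19 = 60

60


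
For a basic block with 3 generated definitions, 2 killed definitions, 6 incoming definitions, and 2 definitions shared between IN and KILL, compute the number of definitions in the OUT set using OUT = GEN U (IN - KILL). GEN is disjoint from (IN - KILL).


IN - KILL: 6 - 2 = 4 surviving definitions
OUT = GEN + surviving = 3 + 4 = 7

7


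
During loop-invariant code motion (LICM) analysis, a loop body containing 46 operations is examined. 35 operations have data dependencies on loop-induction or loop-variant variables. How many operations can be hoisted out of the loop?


Invariant candidates = total - loop-dependent
= 46 - 35 = 11

11


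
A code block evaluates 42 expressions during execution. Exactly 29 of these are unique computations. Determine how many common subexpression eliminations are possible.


CSE count = total expressions - unique expressions
= 42 - 29 = 13

13


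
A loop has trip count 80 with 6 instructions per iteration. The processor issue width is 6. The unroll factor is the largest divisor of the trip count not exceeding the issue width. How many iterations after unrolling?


Largest divisor of 80 <= 6 is 5
New iterations = 80 / 5 = 16

16


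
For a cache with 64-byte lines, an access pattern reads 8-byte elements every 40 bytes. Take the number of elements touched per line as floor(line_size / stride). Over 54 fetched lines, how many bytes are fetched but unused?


Elements per line = floor(64 / 40) = 1
Bytes used per line = 1 * 8 = 8
Wasted per line = 64 - 8 = 56
Total wasted = 56 * 54 = 3024

3024


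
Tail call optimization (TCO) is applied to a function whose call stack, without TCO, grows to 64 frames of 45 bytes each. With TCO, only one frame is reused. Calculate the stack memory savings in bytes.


Without TCO: 64 * 45 = 2880 bytes
With TCO: reuse 1 frame = 45 bytes
Savings = 2880 - 45 = 2835

2835


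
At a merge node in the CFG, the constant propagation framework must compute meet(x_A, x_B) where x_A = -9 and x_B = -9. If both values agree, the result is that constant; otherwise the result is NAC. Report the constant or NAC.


Meet operation: if both paths give the same constant, result is that constant; if they differ, result is NAC (not-a-constant).
Path A: -9, Path B: -9 -> equal
Result: constant -> -9

-9


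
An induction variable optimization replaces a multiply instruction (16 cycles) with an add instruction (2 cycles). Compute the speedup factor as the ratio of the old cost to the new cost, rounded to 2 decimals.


Ratio = mult_cost / add_cost = 16 / 2 = 8.0

8.0


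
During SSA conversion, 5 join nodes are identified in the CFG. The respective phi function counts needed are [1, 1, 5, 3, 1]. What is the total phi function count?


Total phi functions = sum of phi functions at each join node
= 1 + 1 + 5 + 3 + 1 = 11

11


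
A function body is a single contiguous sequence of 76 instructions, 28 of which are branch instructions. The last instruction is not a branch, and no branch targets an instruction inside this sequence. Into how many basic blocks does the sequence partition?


With no in-sequence branch targets, the leaders are the first instruction plus the instruction after each branch.
Number of basic blocks = branches + 1
= 28 + 1 = 29

29


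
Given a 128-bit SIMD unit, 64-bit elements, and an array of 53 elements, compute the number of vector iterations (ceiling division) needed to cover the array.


Width = 128 / 64 = 2 elements per vector op
Iterations = ceil(53 / 2) = 27

27


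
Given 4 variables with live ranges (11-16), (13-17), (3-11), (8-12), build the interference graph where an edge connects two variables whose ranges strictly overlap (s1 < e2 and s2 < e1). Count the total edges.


Check all pairs for overlapping intervals.
Two intervals (s1,e1) and (s2,e2) overlap if s1 < e2 and s2 < e1.
v0 (11-16) vs v1..v3: overlaps v1, v3 -> 2
v1 (13-17) vs v2..v3: overlaps none -> 0
v2 (3-11) vs v3: overlaps v3 -> 1
Total overlapping pairs = 2 + 0 + 1 = 3

3


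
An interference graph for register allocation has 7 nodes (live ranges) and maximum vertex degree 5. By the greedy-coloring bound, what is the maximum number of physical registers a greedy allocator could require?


Greedy coloring never needs more than (max_degree + 1) colors: when coloring a vertex, at most max_degree neighbors are already colored.
Upper bound = 5 + 1 = 6

6


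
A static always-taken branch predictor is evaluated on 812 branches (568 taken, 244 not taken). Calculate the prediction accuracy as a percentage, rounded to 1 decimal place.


Predictor: always-taken
Correct predictions = 568
Accuracy = 568 / 812 * 100 = 70.0%

70.0


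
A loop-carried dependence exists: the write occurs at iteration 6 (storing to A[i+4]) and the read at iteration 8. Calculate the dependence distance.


Distance = read iteration - write iteration
= 8 - 6 = 2

2


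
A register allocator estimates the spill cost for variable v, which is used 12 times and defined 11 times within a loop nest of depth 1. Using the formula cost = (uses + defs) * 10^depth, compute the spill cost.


uses + defs = 12 + 11 = 23
10^1 = 10
Spill cost = 23 * 10 = 230

230


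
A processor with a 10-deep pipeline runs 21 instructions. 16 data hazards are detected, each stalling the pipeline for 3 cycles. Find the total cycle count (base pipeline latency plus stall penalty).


Base cycles = 10 + 21 - 1 = 30
Total stalls = 16 * 3 = 48
Total = 30 + 48 = 78

78


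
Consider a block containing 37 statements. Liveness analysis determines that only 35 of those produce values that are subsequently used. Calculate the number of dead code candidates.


Dead code = total statements - live definitions
= 37 - 35 = 2

2


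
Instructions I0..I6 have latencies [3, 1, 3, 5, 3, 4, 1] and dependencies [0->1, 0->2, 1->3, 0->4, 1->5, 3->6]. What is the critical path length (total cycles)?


Compute longest path through dependency graph: dist(Ik) = max over predecessors of dist + latency(Ik).
dist(I0) = latency 3 = 3
dist(I1) = dist(I0) + 1 = 3 + 1 = 4
dist(I2) = dist(I0) + 3 = 3 + 3 = 6
dist(I3) = dist(I1) + 5 = 4 + 5 = 9
dist(I4) = dist(I0) + 3 = 3 + 3 = 6
dist(I5) = dist(I1) + 4 = 4 + 4 = 8
dist(I6) = dist(I3) + 1 = 9 + 1 = 10
Critical path = max dist = 10

10


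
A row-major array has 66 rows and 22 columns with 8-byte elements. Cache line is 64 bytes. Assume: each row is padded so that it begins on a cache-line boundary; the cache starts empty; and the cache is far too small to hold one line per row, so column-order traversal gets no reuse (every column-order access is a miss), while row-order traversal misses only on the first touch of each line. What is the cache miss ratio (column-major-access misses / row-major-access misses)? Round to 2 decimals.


Each row occupies 22 * 8 = 176 bytes and starts on a line boundary, so it spans ceil(176 / 64) = 3 cache lines.
Row-major traversal misses (one per line touched): 66 * ceil(22 * 8 / 64) = 198
Column-major traversal misses (no reuse, every access misses): 66 * 22 = 1452
Ratio = 1452 / 198 = 7.33

7.33


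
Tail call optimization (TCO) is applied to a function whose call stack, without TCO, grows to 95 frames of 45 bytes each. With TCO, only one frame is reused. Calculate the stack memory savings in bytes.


Without TCO: 95 * 45 = 4275 bytes
With TCO: reuse 1 frame = 45 bytes
Savings = 4275 - 45 = 4230

4230


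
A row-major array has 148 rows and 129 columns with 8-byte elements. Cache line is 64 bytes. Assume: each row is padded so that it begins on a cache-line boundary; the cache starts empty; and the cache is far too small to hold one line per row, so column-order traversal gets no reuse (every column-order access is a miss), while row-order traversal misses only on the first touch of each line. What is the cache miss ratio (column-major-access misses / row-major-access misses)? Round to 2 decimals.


Each row occupies 129 * 8 = 1032 bytes and starts on a line boundary, so it spans ceil(1032 / 64) = 17 cache lines.
Row-major traversal misses (one per line touched): 148 * ceil(129 * 8 / 64) = 2516
Column-major traversal misses (no reuse, every access misses): 148 * 129 = 19092
Ratio = 19092 / 2516 = 7.59

7.59


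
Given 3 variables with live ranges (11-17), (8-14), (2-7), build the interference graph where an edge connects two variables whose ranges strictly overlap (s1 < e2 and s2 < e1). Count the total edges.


Check all pairs for overlapping intervals.
Two intervals (s1,e1) and (s2,e2) overlap if s1 < e2 and s2 < e1.
v0 (11-17) vs v1..v2: overlaps v1 -> 1
v1 (8-14) vs v2: overlaps none -> 0
Total overlapping pairs = 1 + 0 = 1

1


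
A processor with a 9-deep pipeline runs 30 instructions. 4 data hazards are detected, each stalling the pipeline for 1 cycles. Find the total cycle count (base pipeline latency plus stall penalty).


Base cycles = 9 + 30 - 1 = 38
Total stalls = 4 * 1 = 4
Total = 38 + 4 = 42

42


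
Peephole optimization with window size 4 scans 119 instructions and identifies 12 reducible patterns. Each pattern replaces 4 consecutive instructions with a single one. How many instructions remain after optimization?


Each match removes 3 instructions.
Total removed = 12 * 3 = 36
Remaining = 119 - 36 = 83

83


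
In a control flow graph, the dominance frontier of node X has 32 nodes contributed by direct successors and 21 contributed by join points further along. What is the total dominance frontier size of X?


DF(X) = direct successor contributions + join point contributions
= 32 + 21 = 53

53


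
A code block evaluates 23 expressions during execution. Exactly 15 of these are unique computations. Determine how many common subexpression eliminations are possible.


CSE count = total expressions - unique expressions
= 23 - 15 = 8

8


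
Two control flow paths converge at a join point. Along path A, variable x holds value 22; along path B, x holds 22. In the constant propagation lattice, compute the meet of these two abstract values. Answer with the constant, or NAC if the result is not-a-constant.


Meet operation: if both paths give the same constant, result is that constant; if they differ, result is NAC (not-a-constant).
Path A: 22, Path B: 22 -> equal
Result: constant -> 22

22


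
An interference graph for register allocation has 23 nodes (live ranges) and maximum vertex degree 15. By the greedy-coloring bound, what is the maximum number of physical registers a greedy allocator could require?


Greedy coloring never needs more than (max_degree + 1) colors: when coloring a vertex, at most max_degree neighbors are already colored.
Upper bound = 15 + 1 = 16

16


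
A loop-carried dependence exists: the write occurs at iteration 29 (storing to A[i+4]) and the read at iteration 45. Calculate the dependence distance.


Distance = read iteration - write iteration
= 45 - 29 = 16

16


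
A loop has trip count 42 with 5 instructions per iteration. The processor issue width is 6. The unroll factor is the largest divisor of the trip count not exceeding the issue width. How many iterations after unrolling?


Largest divisor of 42 <= 6 is 6
New iterations = 42 / 6 = 7

7


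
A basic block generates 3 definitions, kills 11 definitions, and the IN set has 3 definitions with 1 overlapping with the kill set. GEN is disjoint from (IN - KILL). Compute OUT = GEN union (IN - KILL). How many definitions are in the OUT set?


IN - KILL: 3 - 1 = 2 surviving definitions
OUT = GEN + surviving = 3 + 2 = 5

5


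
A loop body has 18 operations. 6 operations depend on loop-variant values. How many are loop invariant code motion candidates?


Invariant candidates = total - loop-dependent
= 18 - 6 = 12

12


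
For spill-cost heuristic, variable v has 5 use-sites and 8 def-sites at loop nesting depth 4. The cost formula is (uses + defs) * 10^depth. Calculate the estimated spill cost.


uses + defs = 5 + 8 = 13
10^4 = 10000
Spill cost = 13 * 10000 = 130000

130000


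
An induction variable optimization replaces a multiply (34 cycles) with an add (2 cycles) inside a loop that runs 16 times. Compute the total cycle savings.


Per-iteration saving = 34 - 2 = 32
Total saved = 16 * 32 = 512

512


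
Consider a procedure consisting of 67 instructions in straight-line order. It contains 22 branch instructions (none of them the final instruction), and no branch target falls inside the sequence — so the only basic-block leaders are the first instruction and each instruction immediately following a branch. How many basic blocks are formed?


With no in-sequence branch targets, the leaders are the first instruction plus the instruction after each branch.
Number of basic blocks = branches + 1
= 22 + 1 = 23

23


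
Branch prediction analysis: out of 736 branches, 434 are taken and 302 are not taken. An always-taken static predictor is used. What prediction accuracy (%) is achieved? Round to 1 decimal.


Predictor: always-taken
Correct predictions = 434
Accuracy = 434 / 736 * 100 = 59.0%

59.0


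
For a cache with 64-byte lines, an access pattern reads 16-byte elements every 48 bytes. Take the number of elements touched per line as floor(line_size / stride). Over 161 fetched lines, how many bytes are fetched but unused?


Elements per line = floor(64 / 48) = 1
Bytes used per line = 1 * 16 = 16
Wasted per line = 64 - 16 = 48
Total wasted = 48 * 161 = 7728

7728


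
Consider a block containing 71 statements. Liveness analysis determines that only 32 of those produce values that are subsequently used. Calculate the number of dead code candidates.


Dead code = total statements - live definitions
= 71 - 32 = 39

39


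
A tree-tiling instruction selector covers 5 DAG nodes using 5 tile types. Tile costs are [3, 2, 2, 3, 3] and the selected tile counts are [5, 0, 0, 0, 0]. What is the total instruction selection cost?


Total cost = sum(count_i * cost_i)
= 5*3 + 0*2 + 0*2 + 0*3 + 0*3
= 15

15


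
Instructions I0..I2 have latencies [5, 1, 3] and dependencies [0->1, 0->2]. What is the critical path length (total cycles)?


Compute longest path through dependency graph: dist(Ik) = max over predecessors of dist + latency(Ik).
dist(I0) = latency 5 = 5
dist(I1) = dist(I0) + 1 = 5 + 1 = 6
dist(I2) = dist(I0) + 3 = 5 + 3 = 8
Critical path = max dist = 8

8


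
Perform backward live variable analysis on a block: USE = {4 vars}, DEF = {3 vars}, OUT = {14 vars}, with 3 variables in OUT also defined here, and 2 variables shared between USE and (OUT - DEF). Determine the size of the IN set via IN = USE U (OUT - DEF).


OUT - DEF: 14 - 3 = 11
|IN| = |USE| + |OUT - DEF| - |USE ∩ (OUT - DEF)| = 4 + 11 - 2 = 13

13


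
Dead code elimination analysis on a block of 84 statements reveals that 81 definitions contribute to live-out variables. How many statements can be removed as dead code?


Dead code = total statements - live definitions
= 84 - 81 = 3

3


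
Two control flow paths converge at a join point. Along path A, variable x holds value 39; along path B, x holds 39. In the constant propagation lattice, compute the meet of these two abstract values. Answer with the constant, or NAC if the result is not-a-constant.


Meet operation: if both paths give the same constant, result is that constant; if they differ, result is NAC (not-a-constant).
Path A: 39, Path B: 39 -> equal
Result: constant -> 39

39


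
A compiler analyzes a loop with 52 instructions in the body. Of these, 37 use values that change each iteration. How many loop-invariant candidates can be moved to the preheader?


Invariant candidates = total - loop-dependent
= 52 - 37 = 15

15


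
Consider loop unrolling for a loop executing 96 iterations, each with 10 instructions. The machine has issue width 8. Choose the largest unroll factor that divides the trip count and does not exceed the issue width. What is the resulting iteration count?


Largest divisor of 96 <= 8 is 8
New iterations = 96 / 8 = 12

12


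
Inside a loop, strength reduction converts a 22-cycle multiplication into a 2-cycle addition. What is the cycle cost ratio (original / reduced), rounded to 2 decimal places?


Ratio = mult_cost / add_cost = 22 / 2 = 11.0

11.0


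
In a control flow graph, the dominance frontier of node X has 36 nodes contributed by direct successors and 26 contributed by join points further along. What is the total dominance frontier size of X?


DF(X) = direct successor contributions + join point contributions
= 36 + 26 = 62

62


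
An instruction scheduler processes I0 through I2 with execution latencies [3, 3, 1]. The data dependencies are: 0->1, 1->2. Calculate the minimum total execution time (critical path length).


Compute longest path through dependency graph: dist(Ik) = max over predecessors of dist + latency(Ik).
dist(I0) = latency 3 = 3
dist(I1) = dist(I0) + 3 = 3 + 3 = 6
dist(I2) = dist(I1) + 1 = 6 + 1 = 7
Critical path = max dist = 7

7


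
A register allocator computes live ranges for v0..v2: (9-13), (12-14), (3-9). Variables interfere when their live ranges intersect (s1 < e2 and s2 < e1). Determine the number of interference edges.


Check all pairs for overlapping intervals.
Two intervals (s1,e1) and (s2,e2) overlap if s1 < e2 and s2 < e1.
v0 (9-13) vs v1..v2: overlaps v1 -> 1
v1 (12-14) vs v2: overlaps none -> 0
Total overlapping pairs = 1 + 0 = 1

1


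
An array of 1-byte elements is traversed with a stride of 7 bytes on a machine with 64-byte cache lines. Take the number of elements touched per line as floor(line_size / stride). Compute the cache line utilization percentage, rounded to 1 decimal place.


Elements per cache line = floor(64 / 7) = 9
Bytes used = 9 * 1 = 9
Utilization = 9 / 64 * 100 = 14.1%

14.1


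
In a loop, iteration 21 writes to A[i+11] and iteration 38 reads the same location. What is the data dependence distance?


Distance = read iteration - write iteration
= 38 - 21 = 17

17


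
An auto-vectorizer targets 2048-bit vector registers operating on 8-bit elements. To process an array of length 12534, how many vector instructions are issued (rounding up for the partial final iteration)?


Width = 2048 / 8 = 256 elements per vector op
Iterations = ceil(12534 / 256) = 49

49


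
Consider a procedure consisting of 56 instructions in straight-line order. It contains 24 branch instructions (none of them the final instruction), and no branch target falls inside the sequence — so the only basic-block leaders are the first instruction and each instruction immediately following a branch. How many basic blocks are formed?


With no in-sequence branch targets, the leaders are the first instruction plus the instruction after each branch.
Number of basic blocks = branches + 1
= 24 + 1 = 25

25


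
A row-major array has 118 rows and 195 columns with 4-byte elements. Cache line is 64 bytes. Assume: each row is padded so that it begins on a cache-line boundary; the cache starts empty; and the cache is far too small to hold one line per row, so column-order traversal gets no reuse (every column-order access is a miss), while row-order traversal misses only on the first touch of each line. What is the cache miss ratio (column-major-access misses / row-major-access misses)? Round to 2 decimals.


Each row occupies 195 * 4 = 780 bytes and starts on a line boundary, so it spans ceil(780 / 64) = 13 cache lines.
Row-major traversal misses (one per line touched): 118 * ceil(195 * 4 / 64) = 1534
Column-major traversal misses (no reuse, every access misses): 118 * 195 = 23010
Ratio = 23010 / 1534 = 15.0

15.0


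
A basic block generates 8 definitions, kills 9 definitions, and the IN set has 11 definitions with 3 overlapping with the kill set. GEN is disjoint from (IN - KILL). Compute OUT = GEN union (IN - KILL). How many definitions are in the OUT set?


IN - KILL: 11 - 3 = 8 surviving definitions
OUT = GEN + surviving = 8 + 8 = 16

16


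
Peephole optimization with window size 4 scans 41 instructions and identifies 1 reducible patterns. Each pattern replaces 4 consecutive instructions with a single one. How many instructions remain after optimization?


Each match removes 3 instructions.
Total removed = 1 * 3 = 3
Remaining = 41 - 3 = 38

38


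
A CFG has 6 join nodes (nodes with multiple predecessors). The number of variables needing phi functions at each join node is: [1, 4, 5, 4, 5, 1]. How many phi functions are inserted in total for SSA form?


Total phi functions = sum of phi functions at each join node
= 1 + 4 + 5 + 4 + 5 + 1 = 20

20


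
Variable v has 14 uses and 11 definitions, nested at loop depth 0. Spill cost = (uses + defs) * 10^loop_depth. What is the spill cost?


uses + defs = 14 + 11 = 25
10^0 = 1
Spill cost = 25 * 1 = 25

25


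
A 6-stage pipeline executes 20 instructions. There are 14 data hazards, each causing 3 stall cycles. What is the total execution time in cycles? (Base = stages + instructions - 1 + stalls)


Base cycles = 6 + 20 - 1 = 25
Total stalls = 14 * 3 = 42
Total = 25 + 42 = 67

67


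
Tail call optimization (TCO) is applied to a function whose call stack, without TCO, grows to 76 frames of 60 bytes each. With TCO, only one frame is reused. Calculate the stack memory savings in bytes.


Without TCO: 76 * 60 = 4560 bytes
With TCO: reuse 1 frame = 60 bytes
Savings = 4560 - 60 = 4500

4500


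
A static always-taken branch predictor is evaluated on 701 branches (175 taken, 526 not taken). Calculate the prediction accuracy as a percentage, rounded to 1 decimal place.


Predictor: always-taken
Correct predictions = 175
Accuracy = 175 / 701 * 100 = 25.0%

25.0


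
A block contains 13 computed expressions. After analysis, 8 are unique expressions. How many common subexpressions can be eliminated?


CSE count = total expressions - unique expressions
= 13 - 8 = 5

5
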